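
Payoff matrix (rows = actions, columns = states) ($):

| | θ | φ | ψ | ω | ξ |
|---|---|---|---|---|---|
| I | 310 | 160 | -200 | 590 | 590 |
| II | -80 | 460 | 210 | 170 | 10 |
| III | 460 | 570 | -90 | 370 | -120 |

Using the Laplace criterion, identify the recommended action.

I

Row averages: I=290, II=154, III=238
Highest average = 290 → I.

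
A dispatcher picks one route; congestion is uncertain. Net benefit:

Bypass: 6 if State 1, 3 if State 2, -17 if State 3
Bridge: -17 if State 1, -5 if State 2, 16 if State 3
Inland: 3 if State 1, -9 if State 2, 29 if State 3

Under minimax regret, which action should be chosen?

Column bests: State 1=6, State 2=3, State 3=29.
Bypass regrets: 0, 0, 46 → max 46
Bridge regrets: 23, 8, 13 → max 23
Inland regrets: 3, 12, 0 → max 12
Smallest max regret = 12 → Inland.

Inland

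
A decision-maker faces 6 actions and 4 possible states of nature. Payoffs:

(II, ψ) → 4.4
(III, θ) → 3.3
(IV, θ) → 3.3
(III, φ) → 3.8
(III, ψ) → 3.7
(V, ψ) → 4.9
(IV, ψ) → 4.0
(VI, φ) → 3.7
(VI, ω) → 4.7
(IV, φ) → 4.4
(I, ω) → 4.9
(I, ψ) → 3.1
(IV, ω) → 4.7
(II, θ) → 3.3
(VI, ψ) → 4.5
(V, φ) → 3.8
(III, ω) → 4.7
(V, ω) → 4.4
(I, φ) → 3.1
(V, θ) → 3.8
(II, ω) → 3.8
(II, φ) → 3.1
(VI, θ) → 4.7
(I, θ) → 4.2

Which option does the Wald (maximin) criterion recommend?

Row minima: I=3.1, II=3.1, III=3.3, IV=3.3, V=3.8, VI=3.7
Best worst-case = 3.8 → V.

V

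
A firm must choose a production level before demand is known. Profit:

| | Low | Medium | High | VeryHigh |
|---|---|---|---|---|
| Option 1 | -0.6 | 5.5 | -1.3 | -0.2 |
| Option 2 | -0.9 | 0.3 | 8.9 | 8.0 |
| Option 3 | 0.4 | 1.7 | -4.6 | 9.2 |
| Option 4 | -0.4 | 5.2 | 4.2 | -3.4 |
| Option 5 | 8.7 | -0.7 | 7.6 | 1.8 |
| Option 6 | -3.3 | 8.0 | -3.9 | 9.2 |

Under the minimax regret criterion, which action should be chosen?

Column bests: Low=8.7, Medium=8.0, High=8.9, VeryHigh=9.2.
Option 1 regrets: 9.3, 2.5, 10.2, 9.4 → max 10.2
Option 2 regrets: 9.6, 7.7, 0.0, 1.2 → max 9.6
Option 3 regrets: 8.3, 6.3, 13.5, 0.0 → max 13.5
Option 4 regrets: 9.1, 2.8, 4.7, 12.6 → max 12.6
Option 5 regrets: 0.0, 8.7, 1.3, 7.4 → max 8.7
Option 6 regrets: 12.0, 0.0, 12.8, 0.0 → max 12.8
Smallest max regret = 8.7 → Option 5.

Option 5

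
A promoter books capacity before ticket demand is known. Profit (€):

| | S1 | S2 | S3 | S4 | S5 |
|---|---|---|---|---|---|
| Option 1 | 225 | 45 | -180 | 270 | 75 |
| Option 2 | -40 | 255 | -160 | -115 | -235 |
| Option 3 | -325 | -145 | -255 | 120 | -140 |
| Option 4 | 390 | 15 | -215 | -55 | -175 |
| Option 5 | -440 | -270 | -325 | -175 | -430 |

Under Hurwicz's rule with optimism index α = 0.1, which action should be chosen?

Option 1: 0.1·270 + 0.9·(-180) = -135
Option 2: 0.1·255 + 0.9·(-235) = -186
Option 3: 0.1·120 + 0.9·(-325) = -280.5
Option 4: 0.1·390 + 0.9·(-215) = -154.5
Option 5: 0.1·(-175) + 0.9·(-440) = -413.5
Highest Hurwicz score = -135 → Option 1.

Option 1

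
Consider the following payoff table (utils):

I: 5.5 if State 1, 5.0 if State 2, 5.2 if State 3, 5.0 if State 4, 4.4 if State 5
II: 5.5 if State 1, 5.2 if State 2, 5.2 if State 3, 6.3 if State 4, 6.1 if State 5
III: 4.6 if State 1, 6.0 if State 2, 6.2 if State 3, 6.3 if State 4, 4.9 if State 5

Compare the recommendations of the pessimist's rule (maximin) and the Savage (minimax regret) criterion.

maximin → II; minimax regret → II (agree)

Row minima: I=4.4, II=5.2, III=4.6
Best worst-case = 5.2 → II.
Column bests: State 1=5.5, State 2=6.0, State 3=6.2, State 4=6.3, State 5=6.1.
I regrets: 0.0, 1.0, 1.0, 1.3, 1.7 → max 1.7
II regrets: 0.0, 0.8, 1.0, 0.0, 0.0 → max 1.0
III regrets: 0.9, 0.0, 0.0, 0.0, 1.2 → max 1.2
Smallest max regret = 1.0 → II.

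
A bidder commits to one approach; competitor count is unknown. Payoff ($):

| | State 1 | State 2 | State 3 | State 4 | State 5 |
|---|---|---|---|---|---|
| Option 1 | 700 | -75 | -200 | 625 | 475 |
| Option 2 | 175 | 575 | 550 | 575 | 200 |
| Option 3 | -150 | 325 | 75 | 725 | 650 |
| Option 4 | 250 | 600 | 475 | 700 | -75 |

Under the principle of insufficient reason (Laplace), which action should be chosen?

Row averages: Option 1=305, Option 2=415, Option 3=325, Option 4=390
Highest average = 415 → Option 2.

Option 2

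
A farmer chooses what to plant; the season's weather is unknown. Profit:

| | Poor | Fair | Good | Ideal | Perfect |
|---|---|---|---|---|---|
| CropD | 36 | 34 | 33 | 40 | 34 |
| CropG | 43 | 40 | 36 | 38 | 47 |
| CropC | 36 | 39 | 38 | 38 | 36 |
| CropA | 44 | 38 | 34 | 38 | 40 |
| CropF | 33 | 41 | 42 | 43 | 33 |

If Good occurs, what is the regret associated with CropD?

9

Best payoff under Good is 42.
Regret = 42 − 33 = 9.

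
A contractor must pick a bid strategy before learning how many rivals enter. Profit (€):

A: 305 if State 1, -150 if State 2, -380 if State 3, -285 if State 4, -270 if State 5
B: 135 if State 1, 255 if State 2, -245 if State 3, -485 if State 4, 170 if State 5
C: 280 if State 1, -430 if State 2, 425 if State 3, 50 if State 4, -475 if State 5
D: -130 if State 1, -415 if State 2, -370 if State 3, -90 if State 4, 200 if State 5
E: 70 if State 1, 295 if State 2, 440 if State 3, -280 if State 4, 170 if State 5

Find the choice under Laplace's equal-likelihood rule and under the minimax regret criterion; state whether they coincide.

Row averages: A=-156, B=-34, C=-30, D=-161, E=139
Highest average = 139 → E.
Column bests: State 1=305, State 2=295, State 3=440, State 4=50, State 5=200.
A regrets: 0, 445, 820, 335, 470 → max 820
B regrets: 170, 40, 685, 535, 30 → max 685
C regrets: 25, 725, 15, 0, 675 → max 725
D regrets: 435, 710, 810, 140, 0 → max 810
E regrets: 235, 0, 0, 330, 30 → max 330
Smallest max regret = 330 → E.

laplace → E; minimax regret → E (agree)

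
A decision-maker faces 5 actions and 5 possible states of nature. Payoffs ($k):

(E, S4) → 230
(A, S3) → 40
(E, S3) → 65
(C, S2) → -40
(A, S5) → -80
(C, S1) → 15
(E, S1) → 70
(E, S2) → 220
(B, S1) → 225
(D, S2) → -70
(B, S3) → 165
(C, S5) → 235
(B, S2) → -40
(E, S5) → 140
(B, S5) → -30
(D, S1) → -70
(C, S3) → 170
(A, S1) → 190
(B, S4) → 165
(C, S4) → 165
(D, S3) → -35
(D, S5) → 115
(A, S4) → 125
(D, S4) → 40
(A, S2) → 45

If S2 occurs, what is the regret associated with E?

Best payoff under S2 is 220.
Regret = 220 − 220 = 0.

0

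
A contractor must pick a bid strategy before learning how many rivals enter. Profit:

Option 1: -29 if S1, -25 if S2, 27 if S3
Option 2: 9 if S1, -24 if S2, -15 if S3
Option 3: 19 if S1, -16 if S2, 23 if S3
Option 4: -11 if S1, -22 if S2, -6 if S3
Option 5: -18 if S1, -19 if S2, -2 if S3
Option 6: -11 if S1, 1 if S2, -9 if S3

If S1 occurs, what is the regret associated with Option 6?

30

Best payoff under S1 is 19.
Regret = 19 − (-11) = 30.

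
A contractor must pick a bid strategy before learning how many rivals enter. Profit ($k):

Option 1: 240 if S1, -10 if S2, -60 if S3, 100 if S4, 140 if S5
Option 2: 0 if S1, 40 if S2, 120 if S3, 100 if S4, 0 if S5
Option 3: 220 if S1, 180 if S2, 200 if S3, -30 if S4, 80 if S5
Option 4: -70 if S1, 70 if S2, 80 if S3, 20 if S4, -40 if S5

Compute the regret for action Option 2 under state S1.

240

Best payoff under S1 is 240.
Regret = 240 − 0 = 240.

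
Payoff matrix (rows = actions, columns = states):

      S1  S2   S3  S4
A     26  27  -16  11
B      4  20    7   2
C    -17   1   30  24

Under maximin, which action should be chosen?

B

Row minima: A=-16, B=2, C=-17
Best worst-case = 2 → B.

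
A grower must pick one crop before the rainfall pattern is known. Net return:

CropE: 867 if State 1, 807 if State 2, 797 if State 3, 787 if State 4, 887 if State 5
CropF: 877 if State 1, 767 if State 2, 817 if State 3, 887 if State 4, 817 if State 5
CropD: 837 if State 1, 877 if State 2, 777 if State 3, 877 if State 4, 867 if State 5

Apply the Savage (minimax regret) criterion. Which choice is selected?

Column bests: State 1=877, State 2=877, State 3=817, State 4=887, State 5=887.
CropE regrets: 10, 70, 20, 100, 0 → max 100
CropF regrets: 0, 110, 0, 0, 70 → max 110
CropD regrets: 40, 0, 40, 10, 20 → max 40
Smallest max regret = 40 → CropD.

CropD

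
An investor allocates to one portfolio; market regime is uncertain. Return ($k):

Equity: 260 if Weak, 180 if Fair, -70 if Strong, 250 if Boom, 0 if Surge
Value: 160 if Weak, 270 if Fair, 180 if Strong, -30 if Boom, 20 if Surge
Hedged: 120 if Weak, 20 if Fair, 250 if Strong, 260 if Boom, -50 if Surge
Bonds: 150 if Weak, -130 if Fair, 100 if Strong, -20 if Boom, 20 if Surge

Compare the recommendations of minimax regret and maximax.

minimax regret → Hedged; maximax → Value (disagree)

Column bests: Weak=260, Fair=270, Strong=250, Boom=260, Surge=20.
Equity regrets: 0, 90, 320, 10, 20 → max 320
Value regrets: 100, 0, 70, 290, 0 → max 290
Hedged regrets: 140, 250, 0, 0, 70 → max 250
Bonds regrets: 110, 400, 150, 280, 0 → max 400
Smallest max regret = 250 → Hedged.
Row maxima: Equity=260, Value=270, Hedged=260, Bonds=150
Best best-case = 270 → Value.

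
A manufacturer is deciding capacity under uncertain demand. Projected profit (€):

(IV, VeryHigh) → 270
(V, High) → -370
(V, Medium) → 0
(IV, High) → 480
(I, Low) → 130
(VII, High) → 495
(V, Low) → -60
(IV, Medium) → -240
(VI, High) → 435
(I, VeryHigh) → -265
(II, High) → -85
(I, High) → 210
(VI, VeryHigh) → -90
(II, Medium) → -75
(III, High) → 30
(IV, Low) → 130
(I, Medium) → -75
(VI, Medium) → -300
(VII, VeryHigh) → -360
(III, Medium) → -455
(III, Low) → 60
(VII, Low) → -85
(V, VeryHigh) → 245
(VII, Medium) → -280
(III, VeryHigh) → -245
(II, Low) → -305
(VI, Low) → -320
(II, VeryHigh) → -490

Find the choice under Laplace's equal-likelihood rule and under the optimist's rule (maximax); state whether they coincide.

laplace → IV; maximax → VII (disagree)

Row averages: I=0, II=-238.75, III=-152.5, IV=160, V=-46.25, VI=-68.75, VII=-57.5
Highest average = 160 → IV.
Row maxima: I=210, II=-75, III=60, IV=480, V=245, VI=435, VII=495
Best best-case = 495 → VII.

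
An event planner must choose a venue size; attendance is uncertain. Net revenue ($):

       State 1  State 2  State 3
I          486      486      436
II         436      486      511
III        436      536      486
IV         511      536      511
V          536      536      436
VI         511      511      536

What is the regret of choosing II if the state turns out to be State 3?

Best payoff under State 3 is 536.
Regret = 536 − 511 = 25.

25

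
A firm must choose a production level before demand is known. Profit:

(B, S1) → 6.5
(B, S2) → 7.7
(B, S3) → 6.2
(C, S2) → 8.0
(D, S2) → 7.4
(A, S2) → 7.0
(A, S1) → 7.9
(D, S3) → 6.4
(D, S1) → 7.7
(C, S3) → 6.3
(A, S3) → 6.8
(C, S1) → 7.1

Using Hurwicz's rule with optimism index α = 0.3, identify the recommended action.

A: 0.3·7.9 + 0.7·6.8 = 7.13
B: 0.3·7.7 + 0.7·6.2 = 6.65
C: 0.3·8.0 + 0.7·6.3 = 6.81
D: 0.3·7.7 + 0.7·6.4 = 6.79
Highest Hurwicz score = 7.13 → A.

A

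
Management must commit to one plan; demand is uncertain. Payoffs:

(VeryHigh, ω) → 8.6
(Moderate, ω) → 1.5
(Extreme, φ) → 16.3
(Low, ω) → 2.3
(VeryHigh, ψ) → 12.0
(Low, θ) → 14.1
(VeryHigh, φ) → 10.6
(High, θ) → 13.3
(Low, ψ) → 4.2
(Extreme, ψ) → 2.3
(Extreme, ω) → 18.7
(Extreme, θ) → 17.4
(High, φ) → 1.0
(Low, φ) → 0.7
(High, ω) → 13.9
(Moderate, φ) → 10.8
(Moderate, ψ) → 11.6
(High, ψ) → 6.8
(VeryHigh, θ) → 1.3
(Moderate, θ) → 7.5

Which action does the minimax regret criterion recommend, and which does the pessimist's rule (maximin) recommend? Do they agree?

minimax regret → Extreme; maximin → Extreme (agree)

Column bests: θ=17.4, φ=16.3, ψ=12.0, ω=18.7.
Low regrets: 3.3, 15.6, 7.8, 16.4 → max 16.4
Moderate regrets: 9.9, 5.5, 0.4, 17.2 → max 17.2
High regrets: 4.1, 15.3, 5.2, 4.8 → max 15.3
VeryHigh regrets: 16.1, 5.7, 0.0, 10.1 → max 16.1
Extreme regrets: 0.0, 0.0, 9.7, 0.0 → max 9.7
Smallest max regret = 9.7 → Extreme.
Row minima: Low=0.7, Moderate=1.5, High=1.0, VeryHigh=1.3, Extreme=2.3
Best worst-case = 2.3 → Extreme.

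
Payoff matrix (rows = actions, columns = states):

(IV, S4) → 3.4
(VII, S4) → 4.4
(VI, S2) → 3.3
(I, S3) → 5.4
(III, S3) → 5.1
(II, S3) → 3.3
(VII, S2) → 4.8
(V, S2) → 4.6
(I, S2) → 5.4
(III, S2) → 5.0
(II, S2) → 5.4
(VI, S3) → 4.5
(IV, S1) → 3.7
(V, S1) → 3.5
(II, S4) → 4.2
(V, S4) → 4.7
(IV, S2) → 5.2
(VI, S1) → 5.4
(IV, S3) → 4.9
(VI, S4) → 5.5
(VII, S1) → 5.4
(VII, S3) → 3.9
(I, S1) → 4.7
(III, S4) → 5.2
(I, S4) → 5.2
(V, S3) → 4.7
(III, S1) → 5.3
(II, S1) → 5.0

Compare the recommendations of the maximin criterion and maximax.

maximin → III; maximax → VI (disagree)

Row minima: I=4.7, II=3.3, III=5.0, IV=3.4, V=3.5, VI=3.3, VII=3.9
Best worst-case = 5.0 → III.
Row maxima: I=5.4, II=5.4, III=5.3, IV=5.2, V=4.7, VI=5.5, VII=5.4
Best best-case = 5.5 → VI.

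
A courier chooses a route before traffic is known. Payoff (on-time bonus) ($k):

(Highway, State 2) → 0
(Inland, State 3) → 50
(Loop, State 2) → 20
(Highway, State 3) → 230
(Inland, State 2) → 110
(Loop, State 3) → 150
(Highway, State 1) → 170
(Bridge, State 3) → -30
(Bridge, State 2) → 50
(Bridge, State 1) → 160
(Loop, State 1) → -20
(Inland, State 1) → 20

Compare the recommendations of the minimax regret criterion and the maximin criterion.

Column bests: State 1=170, State 2=110, State 3=230.
Inland regrets: 150, 0, 180 → max 180
Highway regrets: 0, 110, 0 → max 110
Loop regrets: 190, 90, 80 → max 190
Bridge regrets: 10, 60, 260 → max 260
Smallest max regret = 110 → Highway.
Row minima: Inland=20, Highway=0, Loop=-20, Bridge=-30
Best worst-case = 20 → Inland.

minimax regret → Highway; maximin → Inland (disagree)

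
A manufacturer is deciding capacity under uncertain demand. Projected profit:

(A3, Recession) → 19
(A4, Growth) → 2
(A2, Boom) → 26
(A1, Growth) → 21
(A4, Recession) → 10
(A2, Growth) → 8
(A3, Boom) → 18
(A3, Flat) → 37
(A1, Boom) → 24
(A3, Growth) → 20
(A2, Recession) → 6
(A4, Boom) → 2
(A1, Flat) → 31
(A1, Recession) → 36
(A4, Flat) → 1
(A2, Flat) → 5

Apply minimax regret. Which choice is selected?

Column bests: Recession=36, Flat=37, Growth=21, Boom=26.
A1 regrets: 0, 6, 0, 2 → max 6
A2 regrets: 30, 32, 13, 0 → max 32
A3 regrets: 17, 0, 1, 8 → max 17
A4 regrets: 26, 36, 19, 24 → max 36
Smallest max regret = 6 → A1.

A1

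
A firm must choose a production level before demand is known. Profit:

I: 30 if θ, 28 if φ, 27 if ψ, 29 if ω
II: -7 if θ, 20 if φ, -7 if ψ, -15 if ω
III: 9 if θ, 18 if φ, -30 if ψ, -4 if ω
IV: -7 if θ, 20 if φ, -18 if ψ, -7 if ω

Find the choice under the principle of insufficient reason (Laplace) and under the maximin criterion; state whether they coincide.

laplace → I; maximin → I (agree)

Row averages: I=28.5, II=-2.25, III=-1.75, IV=-3
Highest average = 28.5 → I.
Row minima: I=27, II=-15, III=-30, IV=-18
Best worst-case = 27 → I.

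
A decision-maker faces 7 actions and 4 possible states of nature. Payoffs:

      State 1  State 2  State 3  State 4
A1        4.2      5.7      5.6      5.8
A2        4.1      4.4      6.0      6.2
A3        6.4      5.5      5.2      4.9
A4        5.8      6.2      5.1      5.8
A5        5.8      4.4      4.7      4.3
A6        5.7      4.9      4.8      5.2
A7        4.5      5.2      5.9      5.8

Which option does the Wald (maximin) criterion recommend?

Row minima: A1=4.2, A2=4.1, A3=4.9, A4=5.1, A5=4.3, A6=4.8, A7=4.5
Best worst-case = 5.1 → A4.

A4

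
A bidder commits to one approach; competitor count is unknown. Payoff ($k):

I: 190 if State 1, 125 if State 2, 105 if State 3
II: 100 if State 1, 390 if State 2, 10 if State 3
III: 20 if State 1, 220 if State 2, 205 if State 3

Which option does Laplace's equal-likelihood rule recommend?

II

Row averages: I=140, II=500/3, III=445/3
Highest average = 500/3 → II.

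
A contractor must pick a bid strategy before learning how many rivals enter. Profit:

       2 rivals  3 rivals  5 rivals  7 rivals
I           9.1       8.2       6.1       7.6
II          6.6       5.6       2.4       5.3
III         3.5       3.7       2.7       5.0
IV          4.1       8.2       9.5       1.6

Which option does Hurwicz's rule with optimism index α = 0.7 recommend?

I: 0.7·9.1 + 0.3·6.1 = 8.2
II: 0.7·6.6 + 0.3·2.4 = 5.34
III: 0.7·5.0 + 0.3·2.7 = 4.31
IV: 0.7·9.5 + 0.3·1.6 = 7.13
Highest Hurwicz score = 8.2 → I.

I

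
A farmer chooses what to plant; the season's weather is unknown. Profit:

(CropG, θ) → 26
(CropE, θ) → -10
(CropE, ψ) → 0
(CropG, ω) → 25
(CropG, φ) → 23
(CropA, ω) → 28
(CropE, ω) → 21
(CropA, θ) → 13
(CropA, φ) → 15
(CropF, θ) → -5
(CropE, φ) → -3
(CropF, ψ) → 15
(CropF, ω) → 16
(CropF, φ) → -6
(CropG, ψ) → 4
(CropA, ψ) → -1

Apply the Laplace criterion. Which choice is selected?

CropG

Row averages: CropE=2, CropG=19.5, CropA=13.75, CropF=5
Highest average = 19.5 → CropG.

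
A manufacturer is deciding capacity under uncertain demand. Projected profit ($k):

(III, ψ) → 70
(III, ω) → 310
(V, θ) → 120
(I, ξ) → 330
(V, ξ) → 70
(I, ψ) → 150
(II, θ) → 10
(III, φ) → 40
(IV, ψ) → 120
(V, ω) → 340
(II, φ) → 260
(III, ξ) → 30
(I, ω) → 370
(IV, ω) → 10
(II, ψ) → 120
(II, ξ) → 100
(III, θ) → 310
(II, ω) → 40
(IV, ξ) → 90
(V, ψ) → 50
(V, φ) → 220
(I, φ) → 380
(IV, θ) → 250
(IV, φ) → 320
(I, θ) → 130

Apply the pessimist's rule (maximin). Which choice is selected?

I

Row minima: I=130, II=10, III=30, IV=10, V=50
Best worst-case = 130 → I.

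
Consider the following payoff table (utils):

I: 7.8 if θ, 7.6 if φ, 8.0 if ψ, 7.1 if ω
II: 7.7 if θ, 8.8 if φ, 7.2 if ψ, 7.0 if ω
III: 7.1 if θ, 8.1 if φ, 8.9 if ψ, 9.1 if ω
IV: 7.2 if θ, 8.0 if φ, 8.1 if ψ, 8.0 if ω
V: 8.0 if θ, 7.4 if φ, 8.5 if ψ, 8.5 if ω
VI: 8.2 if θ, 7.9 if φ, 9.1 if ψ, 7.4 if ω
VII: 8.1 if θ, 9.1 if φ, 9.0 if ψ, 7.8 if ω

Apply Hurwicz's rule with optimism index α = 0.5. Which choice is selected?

I: 0.5·8.0 + 0.5·7.1 = 7.55
II: 0.5·8.8 + 0.5·7.0 = 7.9
III: 0.5·9.1 + 0.5·7.1 = 8.1
IV: 0.5·8.1 + 0.5·7.2 = 7.65
V: 0.5·8.5 + 0.5·7.4 = 7.95
VI: 0.5·9.1 + 0.5·7.4 = 8.25
VII: 0.5·9.1 + 0.5·7.8 = 8.45
Highest Hurwicz score = 8.45 → VII.

VII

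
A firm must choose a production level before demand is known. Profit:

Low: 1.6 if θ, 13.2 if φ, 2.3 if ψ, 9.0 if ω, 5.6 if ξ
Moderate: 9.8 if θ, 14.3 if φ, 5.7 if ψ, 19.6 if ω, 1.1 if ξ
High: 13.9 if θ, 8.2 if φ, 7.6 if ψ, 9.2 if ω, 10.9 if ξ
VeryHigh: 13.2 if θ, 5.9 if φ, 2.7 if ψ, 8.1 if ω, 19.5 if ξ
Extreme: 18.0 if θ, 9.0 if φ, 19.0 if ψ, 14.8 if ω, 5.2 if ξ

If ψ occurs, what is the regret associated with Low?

16.7

Best payoff under ψ is 19.0.
Regret = 19.0 − 2.3 = 16.7.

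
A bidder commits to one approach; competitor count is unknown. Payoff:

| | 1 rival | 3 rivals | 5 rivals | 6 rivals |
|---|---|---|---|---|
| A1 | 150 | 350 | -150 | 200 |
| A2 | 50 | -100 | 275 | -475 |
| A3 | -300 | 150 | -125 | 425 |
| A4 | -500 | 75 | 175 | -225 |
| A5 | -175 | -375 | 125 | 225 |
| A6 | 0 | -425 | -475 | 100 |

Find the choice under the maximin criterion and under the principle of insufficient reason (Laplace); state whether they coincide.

Row minima: A1=-150, A2=-475, A3=-300, A4=-500, A5=-375, A6=-475
Best worst-case = -150 → A1.
Row averages: A1=137.5, A2=-62.5, A3=37.5, A4=-118.75, A5=-50, A6=-200
Highest average = 137.5 → A1.

maximin → A1; laplace → A1 (agree)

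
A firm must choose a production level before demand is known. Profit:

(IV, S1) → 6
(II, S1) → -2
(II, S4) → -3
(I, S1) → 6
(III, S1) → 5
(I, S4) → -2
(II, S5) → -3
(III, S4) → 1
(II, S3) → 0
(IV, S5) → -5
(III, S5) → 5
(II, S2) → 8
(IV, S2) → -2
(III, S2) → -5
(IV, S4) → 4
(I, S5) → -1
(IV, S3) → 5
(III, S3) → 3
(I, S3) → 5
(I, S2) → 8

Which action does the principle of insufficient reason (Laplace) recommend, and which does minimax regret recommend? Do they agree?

Row averages: I=3.2, II=0, III=1.8, IV=1.6
Highest average = 3.2 → I.
Column bests: S1=6, S2=8, S3=5, S4=4, S5=5.
I regrets: 0, 0, 0, 6, 6 → max 6
II regrets: 8, 0, 5, 7, 8 → max 8
III regrets: 1, 13, 2, 3, 0 → max 13
IV regrets: 0, 10, 0, 0, 10 → max 10
Smallest max regret = 6 → I.

laplace → I; minimax regret → I (agree)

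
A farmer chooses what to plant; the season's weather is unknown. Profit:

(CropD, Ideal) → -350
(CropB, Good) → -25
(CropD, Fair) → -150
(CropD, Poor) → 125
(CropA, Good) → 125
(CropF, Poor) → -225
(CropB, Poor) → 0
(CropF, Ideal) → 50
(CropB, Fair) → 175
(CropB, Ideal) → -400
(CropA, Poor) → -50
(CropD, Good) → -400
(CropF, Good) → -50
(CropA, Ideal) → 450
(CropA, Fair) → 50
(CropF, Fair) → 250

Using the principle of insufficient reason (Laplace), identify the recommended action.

Row averages: CropB=-62.5, CropF=6.25, CropD=-193.75, CropA=143.75
Highest average = 143.75 → CropA.

CropA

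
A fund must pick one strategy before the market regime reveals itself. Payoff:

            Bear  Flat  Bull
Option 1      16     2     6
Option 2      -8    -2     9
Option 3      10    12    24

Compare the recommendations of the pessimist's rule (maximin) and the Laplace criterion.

Row minima: Option 1=2, Option 2=-8, Option 3=10
Best worst-case = 10 → Option 3.
Row averages: Option 1=8, Option 2=-1/3, Option 3=46/3
Highest average = 46/3 → Option 3.

maximin → Option 3; laplace → Option 3 (agree)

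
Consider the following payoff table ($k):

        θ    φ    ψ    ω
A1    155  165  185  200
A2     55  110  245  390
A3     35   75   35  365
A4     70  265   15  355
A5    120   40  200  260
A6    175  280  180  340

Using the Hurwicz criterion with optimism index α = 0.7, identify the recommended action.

A1: 0.7·200 + 0.3·155 = 186.5
A2: 0.7·390 + 0.3·55 = 289.5
A3: 0.7·365 + 0.3·35 = 266
A4: 0.7·355 + 0.3·15 = 253
A5: 0.7·260 + 0.3·40 = 194
A6: 0.7·340 + 0.3·175 = 290.5
Highest Hurwicz score = 290.5 → A6.

A6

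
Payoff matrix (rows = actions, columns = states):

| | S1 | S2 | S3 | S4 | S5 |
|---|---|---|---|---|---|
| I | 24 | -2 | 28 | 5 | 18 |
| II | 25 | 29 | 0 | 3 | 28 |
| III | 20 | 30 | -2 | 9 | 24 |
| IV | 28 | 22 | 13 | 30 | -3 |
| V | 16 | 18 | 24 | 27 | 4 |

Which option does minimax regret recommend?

V

Column bests: S1=28, S2=30, S3=28, S4=30, S5=28.
I regrets: 4, 32, 0, 25, 10 → max 32
II regrets: 3, 1, 28, 27, 0 → max 28
III regrets: 8, 0, 30, 21, 4 → max 30
IV regrets: 0, 8, 15, 0, 31 → max 31
V regrets: 12, 12, 4, 3, 24 → max 24
Smallest max regret = 24 → V.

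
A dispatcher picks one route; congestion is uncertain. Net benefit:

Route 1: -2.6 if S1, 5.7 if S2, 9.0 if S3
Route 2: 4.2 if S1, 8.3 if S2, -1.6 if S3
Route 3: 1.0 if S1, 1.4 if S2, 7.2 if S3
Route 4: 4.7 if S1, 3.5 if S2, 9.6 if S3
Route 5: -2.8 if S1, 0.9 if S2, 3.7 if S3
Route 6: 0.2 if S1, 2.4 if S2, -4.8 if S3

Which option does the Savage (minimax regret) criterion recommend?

Column bests: S1=4.7, S2=8.3, S3=9.6.
Route 1 regrets: 7.3, 2.6, 0.6 → max 7.3
Route 2 regrets: 0.5, 0.0, 11.2 → max 11.2
Route 3 regrets: 3.7, 6.9, 2.4 → max 6.9
Route 4 regrets: 0.0, 4.8, 0.0 → max 4.8
Route 5 regrets: 7.5, 7.4, 5.9 → max 7.5
Route 6 regrets: 4.5, 5.9, 14.4 → max 14.4
Smallest max regret = 4.8 → Route 4.

Route 4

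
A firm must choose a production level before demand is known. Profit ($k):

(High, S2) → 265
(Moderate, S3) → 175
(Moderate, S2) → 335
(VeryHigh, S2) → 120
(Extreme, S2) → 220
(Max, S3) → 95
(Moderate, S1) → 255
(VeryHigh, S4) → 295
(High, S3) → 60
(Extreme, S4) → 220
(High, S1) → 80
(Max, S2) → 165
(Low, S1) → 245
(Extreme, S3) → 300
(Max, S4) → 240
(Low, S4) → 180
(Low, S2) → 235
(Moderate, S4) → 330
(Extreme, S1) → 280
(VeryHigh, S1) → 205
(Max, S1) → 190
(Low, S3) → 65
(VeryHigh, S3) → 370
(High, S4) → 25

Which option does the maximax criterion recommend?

Row maxima: Low=245, Moderate=335, High=265, VeryHigh=370, Extreme=300, Max=240
Best best-case = 370 → VeryHigh.

VeryHigh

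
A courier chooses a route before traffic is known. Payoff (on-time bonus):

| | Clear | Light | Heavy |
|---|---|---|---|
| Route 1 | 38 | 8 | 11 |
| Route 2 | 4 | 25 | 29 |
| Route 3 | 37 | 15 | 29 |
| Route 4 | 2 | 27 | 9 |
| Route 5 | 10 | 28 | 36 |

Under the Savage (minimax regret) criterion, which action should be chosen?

Column bests: Clear=38, Light=28, Heavy=36.
Route 1 regrets: 0, 20, 25 → max 25
Route 2 regrets: 34, 3, 7 → max 34
Route 3 regrets: 1, 13, 7 → max 13
Route 4 regrets: 36, 1, 27 → max 36
Route 5 regrets: 28, 0, 0 → max 28
Smallest max regret = 13 → Route 3.

Route 3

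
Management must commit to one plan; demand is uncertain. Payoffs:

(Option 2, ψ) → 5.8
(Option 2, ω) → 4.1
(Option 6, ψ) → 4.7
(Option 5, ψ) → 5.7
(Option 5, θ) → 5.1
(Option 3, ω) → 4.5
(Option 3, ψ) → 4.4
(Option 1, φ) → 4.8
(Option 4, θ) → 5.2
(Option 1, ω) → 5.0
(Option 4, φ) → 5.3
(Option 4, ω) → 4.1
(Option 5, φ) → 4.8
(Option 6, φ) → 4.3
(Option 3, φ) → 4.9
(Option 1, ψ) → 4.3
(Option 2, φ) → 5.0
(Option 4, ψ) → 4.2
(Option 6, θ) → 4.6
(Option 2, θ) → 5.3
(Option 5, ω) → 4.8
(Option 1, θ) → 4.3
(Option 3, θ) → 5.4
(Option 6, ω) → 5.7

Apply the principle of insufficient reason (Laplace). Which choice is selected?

Option 5

Row averages: Option 1=4.6, Option 2=5.05, Option 3=4.8, Option 4=4.7, Option 5=5.1, Option 6=4.825
Highest average = 5.1 → Option 5.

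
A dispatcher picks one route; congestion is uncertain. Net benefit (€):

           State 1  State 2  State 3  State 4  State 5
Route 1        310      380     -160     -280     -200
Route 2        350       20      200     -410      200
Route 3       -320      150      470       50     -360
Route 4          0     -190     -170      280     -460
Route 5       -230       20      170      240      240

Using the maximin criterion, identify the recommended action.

Route 5

Row minima: Route 1=-280, Route 2=-410, Route 3=-360, Route 4=-460, Route 5=-230
Best worst-case = -230 → Route 5.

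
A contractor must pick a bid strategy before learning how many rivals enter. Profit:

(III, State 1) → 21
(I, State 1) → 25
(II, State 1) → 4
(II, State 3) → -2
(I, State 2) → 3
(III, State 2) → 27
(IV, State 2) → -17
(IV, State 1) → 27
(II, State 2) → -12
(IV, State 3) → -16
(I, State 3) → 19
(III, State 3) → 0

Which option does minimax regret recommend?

Column bests: State 1=27, State 2=27, State 3=19.
I regrets: 2, 24, 0 → max 24
II regrets: 23, 39, 21 → max 39
III regrets: 6, 0, 19 → max 19
IV regrets: 0, 44, 35 → max 44
Smallest max regret = 19 → III.

III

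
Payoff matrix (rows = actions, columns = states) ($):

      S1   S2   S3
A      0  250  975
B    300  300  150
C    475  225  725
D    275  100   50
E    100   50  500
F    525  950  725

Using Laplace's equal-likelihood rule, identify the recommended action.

F

Row averages: A=1225/3, B=250, C=475, D=425/3, E=650/3, F=2200/3
Highest average = 2200/3 → F.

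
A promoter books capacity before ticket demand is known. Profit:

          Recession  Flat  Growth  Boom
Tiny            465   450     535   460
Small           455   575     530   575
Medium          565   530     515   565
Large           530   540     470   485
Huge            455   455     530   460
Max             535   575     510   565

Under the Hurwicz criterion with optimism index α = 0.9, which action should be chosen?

Tiny: 0.9·535 + 0.1·450 = 526.5
Small: 0.9·575 + 0.1·455 = 563
Medium: 0.9·565 + 0.1·515 = 560
Large: 0.9·540 + 0.1·470 = 533
Huge: 0.9·530 + 0.1·455 = 522.5
Max: 0.9·575 + 0.1·510 = 568.5
Highest Hurwicz score = 568.5 → Max.

Max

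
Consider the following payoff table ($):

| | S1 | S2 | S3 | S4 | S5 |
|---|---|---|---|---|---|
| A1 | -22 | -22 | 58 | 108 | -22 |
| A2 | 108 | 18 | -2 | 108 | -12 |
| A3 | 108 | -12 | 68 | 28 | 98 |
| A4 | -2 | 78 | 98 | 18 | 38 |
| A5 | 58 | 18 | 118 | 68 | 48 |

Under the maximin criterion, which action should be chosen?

Row minima: A1=-22, A2=-12, A3=-12, A4=-2, A5=18
Best worst-case = 18 → A5.

A5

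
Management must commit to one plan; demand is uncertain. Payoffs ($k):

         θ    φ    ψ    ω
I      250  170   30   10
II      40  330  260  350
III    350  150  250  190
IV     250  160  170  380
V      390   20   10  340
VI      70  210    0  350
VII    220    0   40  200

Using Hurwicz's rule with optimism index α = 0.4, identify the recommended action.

I: 0.4·250 + 0.6·10 = 106
II: 0.4·350 + 0.6·40 = 164
III: 0.4·350 + 0.6·150 = 230
IV: 0.4·380 + 0.6·160 = 248
V: 0.4·390 + 0.6·10 = 162
VI: 0.4·350 + 0.6·0 = 140
VII: 0.4·220 + 0.6·0 = 88
Highest Hurwicz score = 248 → IV.

IV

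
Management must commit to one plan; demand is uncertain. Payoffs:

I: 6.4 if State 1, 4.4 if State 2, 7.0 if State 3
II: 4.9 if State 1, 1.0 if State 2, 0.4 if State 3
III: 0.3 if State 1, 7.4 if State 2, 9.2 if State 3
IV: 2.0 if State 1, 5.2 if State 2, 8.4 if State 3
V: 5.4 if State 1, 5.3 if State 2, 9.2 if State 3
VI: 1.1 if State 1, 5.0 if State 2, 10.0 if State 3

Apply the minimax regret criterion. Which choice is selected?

Column bests: State 1=6.4, State 2=7.4, State 3=10.0.
I regrets: 0.0, 3.0, 3.0 → max 3.0
II regrets: 1.5, 6.4, 9.6 → max 9.6
III regrets: 6.1, 0.0, 0.8 → max 6.1
IV regrets: 4.4, 2.2, 1.6 → max 4.4
V regrets: 1.0, 2.1, 0.8 → max 2.1
VI regrets: 5.3, 2.4, 0.0 → max 5.3
Smallest max regret = 2.1 → V.

V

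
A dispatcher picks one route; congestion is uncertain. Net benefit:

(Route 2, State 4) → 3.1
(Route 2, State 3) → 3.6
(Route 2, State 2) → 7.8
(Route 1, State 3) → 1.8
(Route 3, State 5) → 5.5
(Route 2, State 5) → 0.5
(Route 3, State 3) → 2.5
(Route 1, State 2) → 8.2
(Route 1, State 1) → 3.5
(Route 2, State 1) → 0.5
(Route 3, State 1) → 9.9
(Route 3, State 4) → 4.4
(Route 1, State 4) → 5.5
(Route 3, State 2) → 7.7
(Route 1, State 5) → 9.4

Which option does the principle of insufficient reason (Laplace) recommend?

Row averages: Route 1=5.68, Route 2=3.1, Route 3=6
Highest average = 6 → Route 3.

Route 3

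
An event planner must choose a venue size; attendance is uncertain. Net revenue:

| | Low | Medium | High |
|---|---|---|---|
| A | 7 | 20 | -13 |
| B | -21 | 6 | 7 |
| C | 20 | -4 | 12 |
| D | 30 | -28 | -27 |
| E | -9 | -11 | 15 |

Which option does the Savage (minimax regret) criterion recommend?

C

Column bests: Low=30, Medium=20, High=15.
A regrets: 23, 0, 28 → max 28
B regrets: 51, 14, 8 → max 51
C regrets: 10, 24, 3 → max 24
D regrets: 0, 48, 42 → max 48
E regrets: 39, 31, 0 → max 39
Smallest max regret = 24 → C.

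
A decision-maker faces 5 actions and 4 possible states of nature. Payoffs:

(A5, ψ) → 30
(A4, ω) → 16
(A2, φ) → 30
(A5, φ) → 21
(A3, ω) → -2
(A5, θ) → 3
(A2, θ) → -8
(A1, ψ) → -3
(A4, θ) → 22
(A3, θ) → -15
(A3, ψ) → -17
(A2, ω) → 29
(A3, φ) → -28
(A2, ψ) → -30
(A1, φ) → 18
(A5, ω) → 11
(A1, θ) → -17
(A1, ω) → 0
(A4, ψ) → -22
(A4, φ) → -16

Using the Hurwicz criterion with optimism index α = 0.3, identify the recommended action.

A1: 0.3·18 + 0.7·(-17) = -6.5
A2: 0.3·30 + 0.7·(-30) = -12
A3: 0.3·(-2) + 0.7·(-28) = -20.2
A4: 0.3·22 + 0.7·(-22) = -8.8
A5: 0.3·30 + 0.7·3 = 11.1
Highest Hurwicz score = 11.1 → A5.

A5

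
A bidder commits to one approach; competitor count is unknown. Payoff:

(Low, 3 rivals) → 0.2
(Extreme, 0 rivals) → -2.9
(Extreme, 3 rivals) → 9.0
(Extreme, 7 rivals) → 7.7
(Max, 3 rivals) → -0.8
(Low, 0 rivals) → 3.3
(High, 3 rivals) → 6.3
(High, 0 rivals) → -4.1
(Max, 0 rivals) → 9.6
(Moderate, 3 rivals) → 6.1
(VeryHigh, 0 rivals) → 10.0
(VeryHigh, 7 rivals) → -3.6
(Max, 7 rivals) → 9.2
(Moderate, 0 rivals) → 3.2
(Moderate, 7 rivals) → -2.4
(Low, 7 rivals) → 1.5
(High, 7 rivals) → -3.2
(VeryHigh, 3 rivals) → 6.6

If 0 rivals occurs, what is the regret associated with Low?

6.7

Best payoff under 0 rivals is 10.0.
Regret = 10.0 − 3.3 = 6.7.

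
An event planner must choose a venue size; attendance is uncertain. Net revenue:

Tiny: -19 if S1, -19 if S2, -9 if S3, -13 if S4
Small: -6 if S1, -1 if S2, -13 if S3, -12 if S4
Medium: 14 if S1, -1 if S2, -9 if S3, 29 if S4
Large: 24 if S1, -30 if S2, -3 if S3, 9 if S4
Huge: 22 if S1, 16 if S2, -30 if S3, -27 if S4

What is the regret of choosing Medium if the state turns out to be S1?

Best payoff under S1 is 24.
Regret = 24 − 14 = 10.

10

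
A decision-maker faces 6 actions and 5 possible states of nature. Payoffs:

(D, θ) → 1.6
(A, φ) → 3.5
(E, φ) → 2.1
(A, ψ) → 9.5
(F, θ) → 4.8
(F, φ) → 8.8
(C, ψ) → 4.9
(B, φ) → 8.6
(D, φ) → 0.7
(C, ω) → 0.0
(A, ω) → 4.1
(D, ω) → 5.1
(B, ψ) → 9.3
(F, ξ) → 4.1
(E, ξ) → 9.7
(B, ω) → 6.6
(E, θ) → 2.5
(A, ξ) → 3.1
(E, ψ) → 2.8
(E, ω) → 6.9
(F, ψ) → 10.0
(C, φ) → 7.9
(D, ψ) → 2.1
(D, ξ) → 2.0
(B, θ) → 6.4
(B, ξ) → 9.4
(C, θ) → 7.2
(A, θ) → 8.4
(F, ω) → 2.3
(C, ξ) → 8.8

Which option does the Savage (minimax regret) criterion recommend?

B

Column bests: θ=8.4, φ=8.8, ψ=10.0, ω=6.9, ξ=9.7.
A regrets: 0.0, 5.3, 0.5, 2.8, 6.6 → max 6.6
B regrets: 2.0, 0.2, 0.7, 0.3, 0.3 → max 2.0
C regrets: 1.2, 0.9, 5.1, 6.9, 0.9 → max 6.9
D regrets: 6.8, 8.1, 7.9, 1.8, 7.7 → max 8.1
E regrets: 5.9, 6.7, 7.2, 0.0, 0.0 → max 7.2
F regrets: 3.6, 0.0, 0.0, 4.6, 5.6 → max 5.6
Smallest max regret = 2.0 → B.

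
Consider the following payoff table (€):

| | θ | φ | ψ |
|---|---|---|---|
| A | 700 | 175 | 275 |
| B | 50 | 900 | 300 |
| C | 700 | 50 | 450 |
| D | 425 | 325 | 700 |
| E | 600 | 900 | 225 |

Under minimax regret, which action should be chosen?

Column bests: θ=700, φ=900, ψ=700.
A regrets: 0, 725, 425 → max 725
B regrets: 650, 0, 400 → max 650
C regrets: 0, 850, 250 → max 850
D regrets: 275, 575, 0 → max 575
E regrets: 100, 0, 475 → max 475
Smallest max regret = 475 → E.

E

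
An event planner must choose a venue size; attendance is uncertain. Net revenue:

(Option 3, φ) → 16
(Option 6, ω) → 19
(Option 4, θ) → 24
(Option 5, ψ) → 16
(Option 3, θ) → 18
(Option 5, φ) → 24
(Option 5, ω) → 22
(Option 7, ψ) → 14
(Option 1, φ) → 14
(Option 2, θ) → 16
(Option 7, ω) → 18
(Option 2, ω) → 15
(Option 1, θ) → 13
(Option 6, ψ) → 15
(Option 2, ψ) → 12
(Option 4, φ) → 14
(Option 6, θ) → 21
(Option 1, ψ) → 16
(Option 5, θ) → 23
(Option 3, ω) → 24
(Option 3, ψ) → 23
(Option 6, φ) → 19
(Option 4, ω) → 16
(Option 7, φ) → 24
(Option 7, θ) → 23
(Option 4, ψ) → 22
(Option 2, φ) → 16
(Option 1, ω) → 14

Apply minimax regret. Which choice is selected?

Option 5

Column bests: θ=24, φ=24, ψ=23, ω=24.
Option 1 regrets: 11, 10, 7, 10 → max 11
Option 2 regrets: 8, 8, 11, 9 → max 11
Option 3 regrets: 6, 8, 0, 0 → max 8
Option 4 regrets: 0, 10, 1, 8 → max 10
Option 5 regrets: 1, 0, 7, 2 → max 7
Option 6 regrets: 3, 5, 8, 5 → max 8
Option 7 regrets: 1, 0, 9, 6 → max 9
Smallest max regret = 7 → Option 5.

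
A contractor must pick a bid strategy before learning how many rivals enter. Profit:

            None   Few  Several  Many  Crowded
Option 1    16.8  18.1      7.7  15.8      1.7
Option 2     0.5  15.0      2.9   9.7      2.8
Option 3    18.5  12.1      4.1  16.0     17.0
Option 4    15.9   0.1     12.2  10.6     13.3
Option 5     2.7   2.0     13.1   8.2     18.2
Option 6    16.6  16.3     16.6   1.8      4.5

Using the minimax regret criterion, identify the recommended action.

Column bests: None=18.5, Few=18.1, Several=16.6, Many=16.0, Crowded=18.2.
Option 1 regrets: 1.7, 0.0, 8.9, 0.2, 16.5 → max 16.5
Option 2 regrets: 18.0, 3.1, 13.7, 6.3, 15.4 → max 18.0
Option 3 regrets: 0.0, 6.0, 12.5, 0.0, 1.2 → max 12.5
Option 4 regrets: 2.6, 18.0, 4.4, 5.4, 4.9 → max 18.0
Option 5 regrets: 15.8, 16.1, 3.5, 7.8, 0.0 → max 16.1
Option 6 regrets: 1.9, 1.8, 0.0, 14.2, 13.7 → max 14.2
Smallest max regret = 12.5 → Option 3.

Option 3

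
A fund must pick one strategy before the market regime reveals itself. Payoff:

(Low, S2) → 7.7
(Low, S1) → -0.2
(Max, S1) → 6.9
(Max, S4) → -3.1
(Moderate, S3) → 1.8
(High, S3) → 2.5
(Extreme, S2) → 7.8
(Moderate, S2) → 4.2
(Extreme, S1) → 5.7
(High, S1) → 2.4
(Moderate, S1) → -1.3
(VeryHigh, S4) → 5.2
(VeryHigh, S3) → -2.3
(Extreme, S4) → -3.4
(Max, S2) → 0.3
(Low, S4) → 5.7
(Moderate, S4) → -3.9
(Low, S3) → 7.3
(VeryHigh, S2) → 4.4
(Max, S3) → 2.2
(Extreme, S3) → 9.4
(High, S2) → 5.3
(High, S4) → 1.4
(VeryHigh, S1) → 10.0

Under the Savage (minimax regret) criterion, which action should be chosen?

Column bests: S1=10.0, S2=7.8, S3=9.4, S4=5.7.
Low regrets: 10.2, 0.1, 2.1, 0.0 → max 10.2
Moderate regrets: 11.3, 3.6, 7.6, 9.6 → max 11.3
High regrets: 7.6, 2.5, 6.9, 4.3 → max 7.6
VeryHigh regrets: 0.0, 3.4, 11.7, 0.5 → max 11.7
Extreme regrets: 4.3, 0.0, 0.0, 9.1 → max 9.1
Max regrets: 3.1, 7.5, 7.2, 8.8 → max 8.8
Smallest max regret = 7.6 → High.

High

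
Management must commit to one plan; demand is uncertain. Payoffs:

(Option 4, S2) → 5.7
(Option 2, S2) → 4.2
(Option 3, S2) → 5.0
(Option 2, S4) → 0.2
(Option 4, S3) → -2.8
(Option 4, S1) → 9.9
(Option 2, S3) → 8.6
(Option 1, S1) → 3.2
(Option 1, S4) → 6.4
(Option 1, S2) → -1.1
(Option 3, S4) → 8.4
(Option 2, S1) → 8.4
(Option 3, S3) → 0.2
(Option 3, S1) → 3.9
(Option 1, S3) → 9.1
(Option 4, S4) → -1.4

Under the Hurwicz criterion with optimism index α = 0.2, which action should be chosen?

Option 2

Option 1: 0.2·9.1 + 0.8·(-1.1) = 0.94
Option 2: 0.2·8.6 + 0.8·0.2 = 1.88
Option 3: 0.2·8.4 + 0.8·0.2 = 1.84
Option 4: 0.2·9.9 + 0.8·(-2.8) = -0.26
Highest Hurwicz score = 1.88 → Option 2.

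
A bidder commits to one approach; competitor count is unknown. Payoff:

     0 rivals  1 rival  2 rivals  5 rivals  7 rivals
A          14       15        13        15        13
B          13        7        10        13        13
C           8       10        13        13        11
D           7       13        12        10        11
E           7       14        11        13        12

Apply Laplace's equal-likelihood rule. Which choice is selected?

A

Row averages: A=14, B=11.2, C=11, D=10.6, E=11.4
Highest average = 14 → A.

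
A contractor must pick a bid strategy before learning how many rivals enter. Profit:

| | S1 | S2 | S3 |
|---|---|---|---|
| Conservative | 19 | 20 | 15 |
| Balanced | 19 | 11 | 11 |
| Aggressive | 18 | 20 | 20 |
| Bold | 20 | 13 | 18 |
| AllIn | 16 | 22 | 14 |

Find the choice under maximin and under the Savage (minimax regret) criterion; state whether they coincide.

Row minima: Conservative=15, Balanced=11, Aggressive=18, Bold=13, AllIn=14
Best worst-case = 18 → Aggressive.
Column bests: S1=20, S2=22, S3=20.
Conservative regrets: 1, 2, 5 → max 5
Balanced regrets: 1, 11, 9 → max 11
Aggressive regrets: 2, 2, 0 → max 2
Bold regrets: 0, 9, 2 → max 9
AllIn regrets: 4, 0, 6 → max 6
Smallest max regret = 2 → Aggressive.

maximin → Aggressive; minimax regret → Aggressive (agree)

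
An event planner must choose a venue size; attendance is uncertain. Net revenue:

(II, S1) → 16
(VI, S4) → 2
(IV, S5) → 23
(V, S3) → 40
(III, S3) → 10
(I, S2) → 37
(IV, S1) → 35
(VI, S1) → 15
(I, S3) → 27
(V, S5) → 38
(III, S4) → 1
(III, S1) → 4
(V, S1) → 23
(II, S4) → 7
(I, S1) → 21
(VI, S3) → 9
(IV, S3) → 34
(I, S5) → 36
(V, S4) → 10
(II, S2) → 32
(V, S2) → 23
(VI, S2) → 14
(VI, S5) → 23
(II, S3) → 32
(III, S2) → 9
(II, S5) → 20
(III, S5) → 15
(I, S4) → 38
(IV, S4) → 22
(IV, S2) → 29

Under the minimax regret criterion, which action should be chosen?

I

Column bests: S1=35, S2=37, S3=40, S4=38, S5=38.
I regrets: 14, 0, 13, 0, 2 → max 14
II regrets: 19, 5, 8, 31, 18 → max 31
III regrets: 31, 28, 30, 37, 23 → max 37
IV regrets: 0, 8, 6, 16, 15 → max 16
V regrets: 12, 14, 0, 28, 0 → max 28
VI regrets: 20, 23, 31, 36, 15 → max 36
Smallest max regret = 14 → I.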